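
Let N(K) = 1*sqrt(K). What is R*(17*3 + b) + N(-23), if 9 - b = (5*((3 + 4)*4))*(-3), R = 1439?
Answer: 690720 + I*sqrt(23) ≈ 6.9072e+5 + 4.7958*I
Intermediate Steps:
b = 429 (b = 9 - 5*((3 + 4)*4)*(-3) = 9 - 5*(7*4)*(-3) = 9 - 5*28*(-3) = 9 - 140*(-3) = 9 - 1*(-420) = 9 + 420 = 429)
N(K) = sqrt(K)
R*(17*3 + b) + N(-23) = 1439*(17*3 + 429) + sqrt(-23) = 1439*(51 + 429) + I*sqrt(23) = 1439*480 + I*sqrt(23) = 690720 + I*sqrt(23)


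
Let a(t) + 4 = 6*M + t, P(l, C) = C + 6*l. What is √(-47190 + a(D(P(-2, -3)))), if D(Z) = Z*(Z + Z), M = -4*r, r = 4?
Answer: 2*I*√11710 ≈ 216.43*I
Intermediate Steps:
M = -16 (M = -4*4 = -16)
D(Z) = 2*Z² (D(Z) = Z*(2*Z) = 2*Z²)
a(t) = -100 + t (a(t) = -4 + (6*(-16) + t) = -4 + (-96 + t) = -100 + t)
√(-47190 + a(D(P(-2, -3)))) = √(-47190 + (-100 + 2*(-3 + 6*(-2))²)) = √(-47190 + (-100 + 2*(-3 - 12)²)) = √(-47190 + (-100 + 2*(-15)²)) = √(-47190 + (-100 + 2*225)) = √(-47190 + (-100 + 450)) = √(-47190 + 350) = √(-46840) = 2*I*√11710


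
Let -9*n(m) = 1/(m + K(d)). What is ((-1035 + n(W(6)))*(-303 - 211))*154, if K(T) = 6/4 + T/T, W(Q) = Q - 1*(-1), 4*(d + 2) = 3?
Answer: 14009582972/171 ≈ 8.1927e+7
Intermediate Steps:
d = -5/4 (d = -2 + (¼)*3 = -2 + ¾ = -5/4 ≈ -1.2500)
W(Q) = 1 + Q (W(Q) = Q + 1 = 1 + Q)
K(T) = 5/2 (K(T) = 6*(¼) + 1 = 3/2 + 1 = 5/2)
n(m) = -1/(9*(5/2 + m)) (n(m) = -1/(9*(m + 5/2)) = -1/(9*(5/2 + m)))
((-1035 + n(W(6)))*(-303 - 211))*154 = ((-1035 - 2/(45 + 18*(1 + 6)))*(-303 - 211))*154 = ((-1035 - 2/(45 + 18*7))*(-514))*154 = ((-1035 - 2/(45 + 126))*(-514))*154 = ((-1035 - 2/171)*(-514))*154 = -176987/171*(-514)*154 = (90971318/171)*154 = 14009582972/171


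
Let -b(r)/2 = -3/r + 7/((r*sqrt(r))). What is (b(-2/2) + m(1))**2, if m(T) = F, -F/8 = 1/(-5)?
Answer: -4416/25 + 616*I/5 ≈ -176.64 + 123.2*I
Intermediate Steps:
b(r) = -14/r**(3/2) + 6/r (b(r) = -2*(-3/r + 7/((r*sqrt(r)))) = -2*(-3/r + 7/(r**(3/2))) = -2*(-3/r + 7/r**(3/2)) = -14/r**(3/2) + 6/r)
F = 8/5 (F = -8/(-5) = -8*(-1)/5 = -8*(-1/5) = 8/5 ≈ 1.6000)
m(T) = 8/5
(b(-2/2) + m(1))**2 = ((-14*I + 6/((-2/2))) + 8/5)**2 = ((-14*I + 6/((-2*1/2))) + 8/5)**2 = ((-14*I + 6/(-1)) + 8/5)**2 = ((-14*I + 6*(-1)) + 8/5)**2 = ((-14*I - 6) + 8/5)**2 = ((-6 - 14*I) + 8/5)**2 = (-22/5 - 14*I)**2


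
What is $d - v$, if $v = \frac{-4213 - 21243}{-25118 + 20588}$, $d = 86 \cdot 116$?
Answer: $\frac{22582912}{2265} \approx 9970.4$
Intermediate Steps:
$d = 9976$
$v = \frac{12728}{2265}$ ($v = - \frac{25456}{-4530} = \left(-25456\right) \left(- \frac{1}{4530}\right) = \frac{12728}{2265} \approx 5.6194$)
$d - v = 9976 - \frac{12728}{2265} = \frac{22582912}{2265}$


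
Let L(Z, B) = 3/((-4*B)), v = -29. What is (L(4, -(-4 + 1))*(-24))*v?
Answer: -174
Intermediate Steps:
L(Z, B) = -3/(4*B) (L(Z, B) = 3*(-1/(4*B)) = -3/(4*B))
(L(4, -(-4 + 1))*(-24))*v = (-3*(-1/(-4 + 1))/4*(-24))*(-29) = (-3/(4*((-1*(-3))))*(-24))*(-29) = (-¾/3*(-24))*(-29) = (-¾*⅓*(-24))*(-29) = -¼*(-24)*(-29) = 6*(-29) = -174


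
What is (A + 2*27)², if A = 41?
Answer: 9025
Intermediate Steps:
(A + 2*27)² = (41 + 2*27)² = (41 + 54)² = 95² = 9025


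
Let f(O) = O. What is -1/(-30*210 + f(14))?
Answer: 1/6286 ≈ 0.00015908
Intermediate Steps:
-1/(-30*210 + f(14)) = -1/(-30*210 + 14) = -1/(-6300 + 14) = -1/(-6286) = -1*(-1/6286) = 1/6286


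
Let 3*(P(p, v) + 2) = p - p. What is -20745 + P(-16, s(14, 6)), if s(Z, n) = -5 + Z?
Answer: -20747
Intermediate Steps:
P(p, v) = -2 (P(p, v) = -2 + (p - p)/3 = -2 + (⅓)*0 = -2 + 0 = -2)
-20745 + P(-16, s(14, 6)) = -20745 - 2 = -20747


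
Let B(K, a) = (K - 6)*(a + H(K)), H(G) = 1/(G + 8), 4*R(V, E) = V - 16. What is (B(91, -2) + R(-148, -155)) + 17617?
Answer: 1723279/99 ≈ 17407.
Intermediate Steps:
R(V, E) = -4 + V/4 (R(V, E) = (V - 16)/4 = (-16 + V)/4 = -4 + V/4)
H(G) = 1/(8 + G)
B(K, a) = (-6 + K)*(a + 1/(8 + K)) (B(K, a) = (K - 6)*(a + 1/(8 + K)) = (-6 + K)*(a + 1/(8 + K)))
(B(91, -2) + R(-148, -155)) + 17617 = ((-6 + 91 - 2*(-6 + 91)*(8 + 91))/(8 + 91) + (-4 + (¼)*(-148))) + 17617 = ((-6 + 91 - 2*85*99)/99 + (-4 - 37)) + 17617 = ((-6 + 91 - 16830)/99 - 41) + 17617 = ((1/99)*(-16745) - 41) + 17617 = (-16745/99 - 41) + 17617 = -20804/99 + 17617 = 1723279/99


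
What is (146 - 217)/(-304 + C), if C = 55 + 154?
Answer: 71/95 ≈ 0.74737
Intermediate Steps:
C = 209
(146 - 217)/(-304 + C) = (146 - 217)/(-304 + 209) = -71/(-95) = -71*(-1/95) = 71/95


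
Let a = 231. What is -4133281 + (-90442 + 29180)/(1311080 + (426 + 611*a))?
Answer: -6004198306069/1452647 ≈ -4.1333e+6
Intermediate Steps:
-4133281 + (-90442 + 29180)/(1311080 + (426 + 611*a)) = -4133281 + (-90442 + 29180)/(1311080 + (426 + 611*231)) = -4133281 - 61262/(1311080 + (426 + 141141)) = -4133281 - 61262/(1311080 + 141567) = -4133281 - 61262/1452647 = -6004198306069/1452647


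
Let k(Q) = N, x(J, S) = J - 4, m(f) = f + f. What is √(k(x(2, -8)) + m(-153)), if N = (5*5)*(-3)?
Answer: I*√381 ≈ 19.519*I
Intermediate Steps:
m(f) = 2*f
x(J, S) = -4 + J
N = -75 (N = 25*(-3) = -75)
k(Q) = -75
√(k(x(2, -8)) + m(-153)) = √(-75 + 2*(-153)) = √(-75 - 306) = √(-381) = I*√381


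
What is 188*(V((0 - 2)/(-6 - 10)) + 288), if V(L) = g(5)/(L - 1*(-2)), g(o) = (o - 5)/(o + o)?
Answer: 54144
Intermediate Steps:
g(o) = (-5 + o)/(2*o) (g(o) = (-5 + o)/((2*o)) = (-5 + o)*(1/(2*o)) = (-5 + o)/(2*o))
V(L) = 0 (V(L) = ((½)*(-5 + 5)/5)/(L - 1*(-2)) = ((½)*(⅕)*0)/(L + 2) = 0/(2 + L) = 0)
188*(V((0 - 2)/(-6 - 10)) + 288) = 188*(0 + 288) = 188*288 = 54144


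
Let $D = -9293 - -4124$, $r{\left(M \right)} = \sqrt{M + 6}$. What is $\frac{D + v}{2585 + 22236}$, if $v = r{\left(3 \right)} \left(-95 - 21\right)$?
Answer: $- \frac{5517}{24821} \approx -0.22227$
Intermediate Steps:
$r{\left(M \right)} = \sqrt{6 + M}$
$v = -348$ ($v = \sqrt{6 + 3} \left(-95 - 21\right) = \sqrt{9} \left(-116\right) = 3 \left(-116\right) = -348$)
$D = -5169$ ($D = -9293 + 4124 = -5169$)
$\frac{D + v}{2585 + 22236} = \frac{-5169 - 348}{2585 + 22236} = - \frac{5517}{24821}$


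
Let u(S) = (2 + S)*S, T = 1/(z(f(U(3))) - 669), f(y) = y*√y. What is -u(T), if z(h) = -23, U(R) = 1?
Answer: 1383/478864 ≈ 0.0028881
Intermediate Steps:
f(y) = y^(3/2)
T = -1/692 (T = 1/(-23 - 669) = 1/(-692) = -1/692 ≈ -0.0014451)
u(S) = S*(2 + S)
-u(T) = -(-1)*(2 - 1/692)/692 = -(-1)*1383/(692*692) = -1*(-1383/478864) = 1383/478864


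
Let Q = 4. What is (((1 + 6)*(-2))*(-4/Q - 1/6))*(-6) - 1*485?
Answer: -583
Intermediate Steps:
(((1 + 6)*(-2))*(-4/Q - 1/6))*(-6) - 1*485 = (((1 + 6)*(-2))*(-4/4 - 1/6))*(-6) - 1*485 = ((7*(-2))*(-4*¼ - 1*⅙))*(-6) - 485 = -14*(-1 - ⅙)*(-6) - 485 = -14*(-7/6)*(-6) - 485 = (49/3)*(-6) - 485 = -98 - 485 = -583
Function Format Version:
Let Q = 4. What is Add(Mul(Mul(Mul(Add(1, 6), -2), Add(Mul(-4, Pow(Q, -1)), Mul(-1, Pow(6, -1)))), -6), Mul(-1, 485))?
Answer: -583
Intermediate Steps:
Add(Mul(Mul(Mul(Add(1, 6), -2), Add(Mul(-4, Pow(Q, -1)), Mul(-1, Pow(6, -1)))), -6), Mul(-1, 485)) = Add(Mul(Mul(Mul(Add(1, 6), -2), Add(Mul(-4, Pow(4, -1)), Mul(-1, Pow(6, -1)))), -6), Mul(-1, 485)) = Add(Mul(Mul(Mul(7, -2), Add(Mul(-4, Rational(1, 4)), Mul(-1, Rational(1, 6)))), -6), -485) = Add(Mul(Mul(-14, Add(-1, Rational(-1, 6))), -6), -485) = Add(Mul(Mul(-14, Rational(-7, 6)), -6), -485) = Add(Mul(Rational(49, 3), -6), -485) = Add(-98, -485) = -583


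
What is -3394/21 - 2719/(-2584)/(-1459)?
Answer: -12795627163/79171176 ≈ -161.62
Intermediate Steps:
-3394/21 - 2719/(-2584)/(-1459) = -3394*1/21 - 2719*(-1/2584)*(-1/1459) = -3394/21 + (2719/2584)*(-1/1459) = -3394/21 - 2719/3770056 = -12795627163/79171176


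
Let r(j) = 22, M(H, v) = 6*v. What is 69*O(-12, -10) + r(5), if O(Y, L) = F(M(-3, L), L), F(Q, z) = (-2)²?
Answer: 298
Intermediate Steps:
F(Q, z) = 4
O(Y, L) = 4
69*O(-12, -10) + r(5) = 69*4 + 22 = 276 + 22 = 298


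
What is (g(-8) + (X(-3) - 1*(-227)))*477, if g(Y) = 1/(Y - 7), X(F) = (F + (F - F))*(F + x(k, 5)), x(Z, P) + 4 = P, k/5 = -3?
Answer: 555546/5 ≈ 1.1111e+5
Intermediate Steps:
k = -15 (k = 5*(-3) = -15)
x(Z, P) = -4 + P
X(F) = F*(1 + F) (X(F) = (F + (F - F))*(F + (-4 + 5)) = (F + 0)*(F + 1) = F*(1 + F))
g(Y) = 1/(-7 + Y)
(g(-8) + (X(-3) - 1*(-227)))*477 = (1/(-7 - 8) + (-3*(1 - 3) - 1*(-227)))*477 = (1/(-15) + (-3*(-2) + 227))*477 = (-1/15 + (6 + 227))*477 = (-1/15 + 233)*477 = (3494/15)*477 = 555546/5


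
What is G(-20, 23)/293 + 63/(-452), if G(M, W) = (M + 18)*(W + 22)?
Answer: -59139/132436 ≈ -0.44655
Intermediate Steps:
G(M, W) = (18 + M)*(22 + W)
G(-20, 23)/293 + 63/(-452) = (396 + 18*23 + 22*(-20) - 20*23)/293 + 63/(-452) = (396 + 414 - 440 - 460)*(1/293) + 63*(-1/452) = -90*1/293 - 63/452 = -90/293 - 63/452 = -59139/132436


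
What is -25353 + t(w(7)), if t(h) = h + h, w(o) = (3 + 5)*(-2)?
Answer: -25385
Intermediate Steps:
w(o) = -16 (w(o) = 8*(-2) = -16)
t(h) = 2*h
-25353 + t(w(7)) = -25353 + 2*(-16) = -25353 - 32 = -25385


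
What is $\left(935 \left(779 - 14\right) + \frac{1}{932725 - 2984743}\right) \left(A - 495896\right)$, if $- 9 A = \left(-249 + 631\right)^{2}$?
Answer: $- \frac{3382437603126920806}{9234081} \approx -3.663 \cdot 10^{11}$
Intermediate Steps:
$A = - \frac{145924}{9}$ ($A = - \frac{\left(-249 + 631\right)^{2}}{9} = - \frac{382^{2}}{9} = \left(- \frac{1}{9}\right) 145924 = - \frac{145924}{9} \approx -16214.0$)
$\left(935 \left(779 - 14\right) + \frac{1}{932725 - 2984743}\right) \left(A - 495896\right) = \left(935 \left(779 - 14\right) + \frac{1}{932725 - 2984743}\right) \left(- \frac{145924}{9} - 495896\right) = \left(935 \cdot 765 + \frac{1}{-2052018}\right) \left(- \frac{4608988}{9}\right) = \left(715275 - \frac{1}{2052018}\right) \left(- \frac{4608988}{9}\right) = \frac{1467757174949}{2052018} \left(- \frac{4608988}{9}\right) = - \frac{3382437603126920806}{9234081}$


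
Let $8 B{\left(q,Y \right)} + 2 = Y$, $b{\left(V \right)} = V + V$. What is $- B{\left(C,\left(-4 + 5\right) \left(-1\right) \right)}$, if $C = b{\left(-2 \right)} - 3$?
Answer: $\frac{3}{8} \approx 0.375$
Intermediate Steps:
$b{\left(V \right)} = 2 V$
$C = -7$ ($C = 2 \left(-2\right) - 3 = -4 - 3 = -7$)
$B{\left(q,Y \right)} = - \frac{1}{4} + \frac{Y}{8}$
$- B{\left(C,\left(-4 + 5\right) \left(-1\right) \right)} = - (- \frac{1}{4} + \frac{\left(-4 + 5\right) \left(-1\right)}{8}) = - (- \frac{1}{4} + \frac{1 \left(-1\right)}{8}) = - (- \frac{1}{4} + \frac{1}{8} \left(-1\right)) = - (- \frac{1}{4} - \frac{1}{8}) = \left(-1\right) \left(- \frac{3}{8}\right) = \frac{3}{8}$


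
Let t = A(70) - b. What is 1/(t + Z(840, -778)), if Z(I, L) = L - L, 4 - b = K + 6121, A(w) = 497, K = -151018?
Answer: -1/144404 ≈ -6.9250e-6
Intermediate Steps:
b = 144901 (b = 4 - (-151018 + 6121) = 4 - 1*(-144897) = 4 + 144897 = 144901)
t = -144404 (t = 497 - 1*144901 = 497 - 144901 = -144404)
Z(I, L) = 0
1/(t + Z(840, -778)) = 1/(-144404 + 0) = 1/(-144404) = -1/144404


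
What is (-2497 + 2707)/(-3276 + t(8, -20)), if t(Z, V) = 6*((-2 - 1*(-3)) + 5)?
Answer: -7/108 ≈ -0.064815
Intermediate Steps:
t(Z, V) = 36 (t(Z, V) = 6*((-2 + 3) + 5) = 6*(1 + 5) = 6*6 = 36)
(-2497 + 2707)/(-3276 + t(8, -20)) = (-2497 + 2707)/(-3276 + 36) = 210/(-3240) = 210*(-1/3240) = -7/108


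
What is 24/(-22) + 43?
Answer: 461/11 ≈ 41.909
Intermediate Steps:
24/(-22) + 43 = -1/22*24 + 43 = -12/11 + 43 = 461/11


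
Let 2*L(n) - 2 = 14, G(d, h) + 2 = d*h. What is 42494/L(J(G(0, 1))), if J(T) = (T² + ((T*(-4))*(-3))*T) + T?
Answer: 21247/4 ≈ 5311.8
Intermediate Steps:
G(d, h) = -2 + d*h
J(T) = T + 13*T² (J(T) = (T² + (-4*T*(-3))*T) + T = (T² + (12*T)*T) + T = (T² + 12*T²) + T = 13*T² + T = T + 13*T²)
L(n) = 8 (L(n) = 1 + (½)*14 = 1 + 7 = 8)
42494/L(J(G(0, 1))) = 42494/8 = 42494*(⅛) = 21247/4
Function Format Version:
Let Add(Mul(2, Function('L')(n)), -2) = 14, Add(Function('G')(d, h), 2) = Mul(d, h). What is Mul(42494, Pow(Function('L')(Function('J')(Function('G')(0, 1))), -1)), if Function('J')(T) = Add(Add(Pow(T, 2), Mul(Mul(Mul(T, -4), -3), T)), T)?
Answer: Rational(21247, 4) ≈ 5311.8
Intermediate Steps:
Function('G')(d, h) = Add(-2, Mul(d, h))
Function('J')(T) = Add(T, Mul(13, Pow(T, 2))) (Function('J')(T) = Add(Add(Pow(T, 2), Mul(Mul(Mul(-4, T), -3), T)), T) = Add(Add(Pow(T, 2), Mul(Mul(12, T), T)), T) = Add(Add(Pow(T, 2), Mul(12, Pow(T, 2))), T) = Add(Mul(13, Pow(T, 2)), T) = Add(T, Mul(13, Pow(T, 2))))
Function('L')(n) = 8 (Function('L')(n) = Add(1, Mul(Rational(1, 2), 14)) = Add(1, 7) = 8)
Mul(42494, Pow(Function('L')(Function('J')(Function('G')(0, 1))), -1)) = Mul(42494, Pow(8, -1)) = Mul(42494, Rational(1, 8)) = Rational(21247, 4)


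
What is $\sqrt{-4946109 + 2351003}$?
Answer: $i \sqrt{2595106} \approx 1610.9 i$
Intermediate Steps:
$\sqrt{-4946109 + 2351003} = \sqrt{-2595106} = i \sqrt{2595106}$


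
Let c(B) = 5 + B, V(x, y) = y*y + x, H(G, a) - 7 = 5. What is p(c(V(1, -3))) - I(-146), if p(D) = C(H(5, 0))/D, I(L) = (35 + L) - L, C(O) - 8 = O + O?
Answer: -493/15 ≈ -32.867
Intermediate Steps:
H(G, a) = 12 (H(G, a) = 7 + 5 = 12)
V(x, y) = x + y**2 (V(x, y) = y**2 + x = x + y**2)
C(O) = 8 + 2*O (C(O) = 8 + (O + O) = 8 + 2*O)
I(L) = 35
p(D) = 32/D (p(D) = (8 + 2*12)/D = (8 + 24)/D = 32/D)
p(c(V(1, -3))) - I(-146) = 32/(5 + (1 + (-3)**2)) - 1*35 = 32/(5 + (1 + 9)) - 35 = 32/(5 + 10) - 35 = 32/15 - 35 = -493/15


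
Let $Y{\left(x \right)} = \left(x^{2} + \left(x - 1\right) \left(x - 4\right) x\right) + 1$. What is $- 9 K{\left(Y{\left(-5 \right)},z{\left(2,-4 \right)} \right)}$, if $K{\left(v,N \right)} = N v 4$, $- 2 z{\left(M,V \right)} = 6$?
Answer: $-26352$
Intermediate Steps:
$z{\left(M,V \right)} = -3$ ($z{\left(M,V \right)} = \left(- \frac{1}{2}\right) 6 = -3$)
$Y{\left(x \right)} = 1 + x^{2} + x \left(-1 + x\right) \left(-4 + x\right)$ ($Y{\left(x \right)} = \left(x^{2} + \left(-1 + x\right) \left(-4 + x\right) x\right) + 1 = \left(x^{2} + x \left(-1 + x\right) \left(-4 + x\right)\right) + 1 = 1 + x^{2} + x \left(-1 + x\right) \left(-4 + x\right)$)
$K{\left(v,N \right)} = 4 N v$
$- 9 K{\left(Y{\left(-5 \right)},z{\left(2,-4 \right)} \right)} = - 9 \cdot 4 \left(-3\right) \left(1 + \left(-5\right)^{3} - 4 \left(-5\right)^{2} + 4 \left(-5\right)\right) = - 9 \cdot 4 \left(-3\right) \left(1 - 125 - 100 - 20\right) = - 9 \cdot 4 \left(-3\right) \left(-244\right) = \left(-9\right) 2928 = -26352$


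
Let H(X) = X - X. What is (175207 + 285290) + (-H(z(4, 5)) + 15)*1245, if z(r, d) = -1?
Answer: 479172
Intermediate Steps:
H(X) = 0
(175207 + 285290) + (-H(z(4, 5)) + 15)*1245 = (175207 + 285290) + (-1*0 + 15)*1245 = 460497 + (0 + 15)*1245 = 460497 + 15*1245 = 460497 + 18675 = 479172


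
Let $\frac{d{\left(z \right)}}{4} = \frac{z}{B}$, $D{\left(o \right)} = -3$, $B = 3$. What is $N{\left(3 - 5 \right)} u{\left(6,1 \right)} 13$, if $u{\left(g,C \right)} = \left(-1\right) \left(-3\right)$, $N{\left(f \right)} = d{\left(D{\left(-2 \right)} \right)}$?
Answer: $-156$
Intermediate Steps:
$d{\left(z \right)} = \frac{4 z}{3}$ ($d{\left(z \right)} = 4 \frac{z}{3} = \frac{4 z}{3}$)
$N{\left(f \right)} = -4$ ($N{\left(f \right)} = \frac{4}{3} \left(-3\right) = -4$)
$u{\left(g,C \right)} = 3$
$N{\left(3 - 5 \right)} u{\left(6,1 \right)} 13 = \left(-4\right) 3 \cdot 13 = \left(-12\right) 13 = -156$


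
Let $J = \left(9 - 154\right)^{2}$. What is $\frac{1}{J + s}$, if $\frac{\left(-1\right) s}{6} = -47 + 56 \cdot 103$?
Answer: $- \frac{1}{13301} \approx -7.5182 \cdot 10^{-5}$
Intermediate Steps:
$s = -34326$ ($s = - 6 \left(-47 + 56 \cdot 103\right) = - 6 \left(-47 + 5768\right) = \left(-6\right) 5721 = -34326$)
$J = 21025$ ($J = \left(-145\right)^{2} = 21025$)
$\frac{1}{J + s} = \frac{1}{21025 - 34326} = \frac{1}{-13301} = - \frac{1}{13301}$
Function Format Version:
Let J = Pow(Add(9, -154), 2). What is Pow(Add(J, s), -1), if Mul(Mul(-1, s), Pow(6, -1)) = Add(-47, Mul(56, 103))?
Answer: Rational(-1, 13301) ≈ -7.5182e-5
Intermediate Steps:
s = -34326 (s = Mul(-6, Add(-47, Mul(56, 103))) = Mul(-6, Add(-47, 5768)) = Mul(-6, 5721) = -34326)
J = 21025 (J = Pow(-145, 2) = 21025)
Pow(Add(J, s), -1) = Pow(Add(21025, -34326), -1) = Pow(-13301, -1) = Rational(-1, 13301)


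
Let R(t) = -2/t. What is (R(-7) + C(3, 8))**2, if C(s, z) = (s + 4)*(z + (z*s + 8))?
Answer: 3849444/49 ≈ 78560.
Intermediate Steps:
C(s, z) = (4 + s)*(8 + z + s*z) (C(s, z) = (4 + s)*(z + (s*z + 8)) = (4 + s)*(z + (8 + s*z)) = (4 + s)*(8 + z + s*z))
(R(-7) + C(3, 8))**2 = (-2/(-7) + (32 + 4*8 + 8*3 + 8*3**2 + 5*3*8))**2 = (-2*(-1/7) + (32 + 32 + 24 + 8*9 + 120))**2 = (2/7 + (32 + 32 + 24 + 72 + 120))**2 = (2/7 + 280)**2 = (1962/7)**2 = 3849444/49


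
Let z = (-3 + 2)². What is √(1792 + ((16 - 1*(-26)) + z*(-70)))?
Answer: 42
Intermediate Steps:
z = 1 (z = (-1)² = 1)
√(1792 + ((16 - 1*(-26)) + z*(-70))) = √(1792 + ((16 - 1*(-26)) + 1*(-70))) = √(1792 + ((16 + 26) - 70)) = √(1792 + (42 - 70)) = √(1792 - 28) = √1764 = 42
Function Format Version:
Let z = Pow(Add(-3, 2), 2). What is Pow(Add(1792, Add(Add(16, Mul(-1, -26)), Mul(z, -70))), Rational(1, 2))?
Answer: 42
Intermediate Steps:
z = 1 (z = Pow(-1, 2) = 1)
Pow(Add(1792, Add(Add(16, Mul(-1, -26)), Mul(z, -70))), Rational(1, 2)) = Pow(Add(1792, Add(Add(16, Mul(-1, -26)), Mul(1, -70))), Rational(1, 2)) = Pow(Add(1792, Add(Add(16, 26), -70)), Rational(1, 2)) = Pow(Add(1792, Add(42, -70)), Rational(1, 2)) = Pow(Add(1792, -28), Rational(1, 2)) = Pow(1764, Rational(1, 2)) = 42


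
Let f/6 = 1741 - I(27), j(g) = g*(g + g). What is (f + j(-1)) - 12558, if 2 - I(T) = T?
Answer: -1960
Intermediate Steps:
I(T) = 2 - T
j(g) = 2*g² (j(g) = g*(2*g) = 2*g²)
f = 10596 (f = 6*(1741 - (2 - 1*27)) = 6*(1741 - (2 - 27)) = 6*(1741 - 1*(-25)) = 6*(1741 + 25) = 6*1766 = 10596)
(f + j(-1)) - 12558 = (10596 + 2*(-1)²) - 12558 = (10596 + 2*1) - 12558 = (10596 + 2) - 12558 = 10598 - 12558 = -1960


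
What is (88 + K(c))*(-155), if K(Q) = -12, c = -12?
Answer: -11780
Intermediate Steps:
(88 + K(c))*(-155) = (88 - 12)*(-155) = 76*(-155) = -11780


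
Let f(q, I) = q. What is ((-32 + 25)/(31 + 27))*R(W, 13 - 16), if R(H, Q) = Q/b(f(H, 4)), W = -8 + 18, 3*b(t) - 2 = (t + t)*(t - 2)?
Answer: 7/1044 ≈ 0.0067050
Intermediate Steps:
b(t) = 2/3 + 2*t*(-2 + t)/3 (b(t) = 2/3 + ((t + t)*(t - 2))/3 = 2/3 + ((2*t)*(-2 + t))/3 = 2/3 + (2*t*(-2 + t))/3 = 2/3 + 2*t*(-2 + t)/3)
W = 10
R(H, Q) = Q/(2/3 - 4*H/3 + 2*H**2/3)
((-32 + 25)/(31 + 27))*R(W, 13 - 16) = ((-32 + 25)/(31 + 27))*(3*(13 - 16)/(2*(1 + 10**2 - 2*10))) = (-7/58)*((3/2)*(-3)/(1 + 100 - 20)) = (-7*1/58)*((3/2)*(-3)/81) = -21*(-3)/(116*81) = -7/58*(-1/18) = 7/1044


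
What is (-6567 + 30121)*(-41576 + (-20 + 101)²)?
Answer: -824743310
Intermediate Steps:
(-6567 + 30121)*(-41576 + (-20 + 101)²) = 23554*(-41576 + 81²) = 23554*(-41576 + 6561) = 23554*(-35015) = -824743310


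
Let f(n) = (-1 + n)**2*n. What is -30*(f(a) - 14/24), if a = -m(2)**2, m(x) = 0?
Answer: 35/2 ≈ 17.500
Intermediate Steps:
a = 0 (a = -1*0**2 = -1*0 = 0)
f(n) = n*(-1 + n)**2
-30*(f(a) - 14/24) = -30*(0*(-1 + 0)**2 - 14/24) = -30*(0*(-1)**2 - 14*1/24) = -30*(0*1 - 7/12) = -30*(0 - 7/12) = -30*(-7/12) = 35/2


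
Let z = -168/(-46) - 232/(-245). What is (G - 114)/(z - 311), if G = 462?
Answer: -653660/575523 ≈ -1.1358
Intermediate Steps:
z = 25916/5635 (z = -168*(-1/46) - 232*(-1/245) = 84/23 + 232/245 = 25916/5635 ≈ 4.5991)
(G - 114)/(z - 311) = (462 - 114)/(25916/5635 - 311) = 348/(-1726569/5635) = 348*(-5635/1726569) = -653660/575523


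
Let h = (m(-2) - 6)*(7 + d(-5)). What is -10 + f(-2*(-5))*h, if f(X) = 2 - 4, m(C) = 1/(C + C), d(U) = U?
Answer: 15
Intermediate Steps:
m(C) = 1/(2*C)
f(X) = -2
h = -25/2 (h = ((½)/(-2) - 6)*(7 - 5) = ((½)*(-½) - 6)*2 = (-¼ - 6)*2 = -25/4*2 = -25/2 ≈ -12.500)
-10 + f(-2*(-5))*h = -10 - 2*(-25/2) = -10 + 25 = 15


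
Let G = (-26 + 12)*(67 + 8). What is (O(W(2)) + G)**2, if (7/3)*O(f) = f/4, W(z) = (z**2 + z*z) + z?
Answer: 215649225/196 ≈ 1.1003e+6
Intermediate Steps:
G = -1050 (G = -14*75 = -1050)
W(z) = z + 2*z**2 (W(z) = (z**2 + z**2) + z = 2*z**2 + z = z + 2*z**2)
O(f) = 3*f/28 (O(f) = 3*(f/4)/7 = 3*f/28)
(O(W(2)) + G)**2 = (3*(2*(1 + 2*2))/28 - 1050)**2 = (3*(2*(1 + 4))/28 - 1050)**2 = (3*(2*5)/28 - 1050)**2 = ((3/28)*10 - 1050)**2 = (15/14 - 1050)**2 = (-14685/14)**2 = 215649225/196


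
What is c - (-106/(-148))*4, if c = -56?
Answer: -2178/37 ≈ -58.865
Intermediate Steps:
c - (-106/(-148))*4 = -56 - (-106/(-148))*4 = -56 - (-106*(-1/148))*4 = -56 - 53*4/74 = -56 - 1*106/37 = -56 - 106/37 = -2178/37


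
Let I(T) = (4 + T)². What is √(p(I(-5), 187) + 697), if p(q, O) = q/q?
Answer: √698 ≈ 26.420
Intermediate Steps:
p(q, O) = 1
√(p(I(-5), 187) + 697) = √(1 + 697) = √698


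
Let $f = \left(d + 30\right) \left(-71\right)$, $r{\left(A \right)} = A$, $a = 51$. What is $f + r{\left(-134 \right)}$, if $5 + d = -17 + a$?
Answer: $-4323$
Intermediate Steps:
$d = 29$ ($d = -5 + \left(-17 + 51\right) = -5 + 34 = 29$)
$f = -4189$ ($f = \left(29 + 30\right) \left(-71\right) = 59 \left(-71\right) = -4189$)
$f + r{\left(-134 \right)} = -4189 - 134 = -4323$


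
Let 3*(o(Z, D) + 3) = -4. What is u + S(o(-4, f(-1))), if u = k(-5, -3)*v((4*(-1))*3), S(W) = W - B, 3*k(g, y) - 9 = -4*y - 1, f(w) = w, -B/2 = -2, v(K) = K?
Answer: -265/3 ≈ -88.333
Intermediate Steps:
B = 4 (B = -2*(-2) = 4)
k(g, y) = 8/3 - 4*y/3 (k(g, y) = 3 + (-4*y - 1)/3 = 3 + (-1 - 4*y)/3 = 3 + (-1/3 - 4*y/3) = 8/3 - 4*y/3)
o(Z, D) = -13/3 (o(Z, D) = -3 + (1/3)*(-4) = -3 - 4/3 = -13/3)
S(W) = -4 + W (S(W) = W - 1*4 = W - 4 = -4 + W)
u = -80 (u = (8/3 - 4/3*(-3))*((4*(-1))*3) = (8/3 + 4)*(-4*3) = (20/3)*(-12) = -80)
u + S(o(-4, f(-1))) = -80 + (-4 - 13/3) = -80 - 25/3 = -265/3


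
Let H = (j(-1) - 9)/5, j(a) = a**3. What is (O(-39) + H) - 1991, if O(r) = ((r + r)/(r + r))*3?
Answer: -1990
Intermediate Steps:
H = -2 (H = ((-1)**3 - 9)/5 = (-1 - 9)*(1/5) = -10*1/5 = -2)
O(r) = 3 (O(r) = ((2*r)/((2*r)))*3 = ((2*r)*(1/(2*r)))*3 = 1*3 = 3)
(O(-39) + H) - 1991 = (3 - 2) - 1991 = 1 - 1991 = -1990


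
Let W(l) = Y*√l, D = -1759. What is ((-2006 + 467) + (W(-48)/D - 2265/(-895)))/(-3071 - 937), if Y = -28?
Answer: 22919/59786 - 14*I*√3/881259 ≈ 0.38335 - 2.7516e-5*I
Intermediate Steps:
W(l) = -28*√l
((-2006 + 467) + (W(-48)/D - 2265/(-895)))/(-3071 - 937) = ((-2006 + 467) + (-112*I*√3/(-1759) - 2265/(-895)))/(-3071 - 937) = (-1539 + (-112*I*√3*(-1/1759) - 2265*(-1/895)))/(-4008) = (-1539 + (-112*I*√3*(-1/1759) + 453/179))*(-1/4008) = (-1539 + (112*I*√3/1759 + 453/179))*(-1/4008) = (-1539 + (453/179 + 112*I*√3/1759))*(-1/4008) = (-275028/179 + 112*I*√3/1759)*(-1/4008) = 22919/59786 - 14*I*√3/881259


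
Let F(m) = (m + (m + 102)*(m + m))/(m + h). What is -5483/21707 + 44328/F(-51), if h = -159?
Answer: 67346351987/38008957 ≈ 1771.9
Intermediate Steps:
F(m) = (m + 2*m*(102 + m))/(-159 + m) (F(m) = (m + (m + 102)*(m + m))/(m - 159) = (m + (102 + m)*(2*m))/(-159 + m) = (m + 2*m*(102 + m))/(-159 + m))
-5483/21707 + 44328/F(-51) = -5483/21707 + 44328/((-51*(205 + 2*(-51))/(-159 - 51))) = -5483*1/21707 + 44328/((-51*(205 - 102)/(-210))) = -5483/21707 + 44328/((-51*(-1/210)*103)) = -5483/21707 + 44328/(1751/70) = -5483/21707 + 44328*(70/1751) = -5483/21707 + 3102960/1751 = 67346351987/38008957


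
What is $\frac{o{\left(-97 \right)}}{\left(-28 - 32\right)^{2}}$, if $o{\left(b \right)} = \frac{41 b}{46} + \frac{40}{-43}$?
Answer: $- \frac{57617}{2373600} \approx -0.024274$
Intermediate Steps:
$o{\left(b \right)} = - \frac{40}{43} + \frac{41 b}{46}$ ($o{\left(b \right)} = 41 b \frac{1}{46} + 40 \left(- \frac{1}{43}\right) = \frac{41 b}{46} - \frac{40}{43} = - \frac{40}{43} + \frac{41 b}{46}$)
$\frac{o{\left(-97 \right)}}{\left(-28 - 32\right)^{2}} = \frac{- \frac{40}{43} + \frac{41}{46} \left(-97\right)}{\left(-28 - 32\right)^{2}} = \frac{- \frac{40}{43} - \frac{3977}{46}}{\left(-60\right)^{2}} = - \frac{172851}{1978 \cdot 3600} = \left(- \frac{172851}{1978}\right) \frac{1}{3600} = - \frac{57617}{2373600}$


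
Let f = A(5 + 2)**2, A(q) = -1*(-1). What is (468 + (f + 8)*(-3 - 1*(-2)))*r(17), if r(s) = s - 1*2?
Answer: 6885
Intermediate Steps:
A(q) = 1
r(s) = -2 + s (r(s) = s - 2 = -2 + s)
f = 1 (f = 1**2 = 1)
(468 + (f + 8)*(-3 - 1*(-2)))*r(17) = (468 + (1 + 8)*(-3 - 1*(-2)))*(-2 + 17) = (468 + 9*(-3 + 2))*15 = (468 + 9*(-1))*15 = (468 - 9)*15 = 459*15 = 6885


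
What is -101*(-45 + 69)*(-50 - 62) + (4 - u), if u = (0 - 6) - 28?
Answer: 271526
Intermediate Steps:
u = -34 (u = -6 - 28 = -34)
-101*(-45 + 69)*(-50 - 62) + (4 - u) = -101*(-45 + 69)*(-50 - 62) + (4 - 1*(-34)) = -2424*(-112) + (4 + 34) = -101*(-2688) + 38 = 271488 + 38 = 271526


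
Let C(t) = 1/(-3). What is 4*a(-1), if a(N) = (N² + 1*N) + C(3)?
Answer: -4/3 ≈ -1.3333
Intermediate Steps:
C(t) = -⅓
a(N) = -⅓ + N + N² (a(N) = (N² + 1*N) - ⅓ = (N² + N) - ⅓ = (N + N²) - ⅓ = -⅓ + N + N²)
4*a(-1) = 4*(-⅓ - 1 + (-1)²) = 4*(-⅓ - 1 + 1) = 4*(-⅓) = -4/3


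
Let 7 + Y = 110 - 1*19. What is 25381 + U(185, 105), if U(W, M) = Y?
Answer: 25465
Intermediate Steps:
Y = 84 (Y = -7 + (110 - 1*19) = -7 + (110 - 19) = -7 + 91 = 84)
U(W, M) = 84
25381 + U(185, 105) = 25381 + 84 = 25465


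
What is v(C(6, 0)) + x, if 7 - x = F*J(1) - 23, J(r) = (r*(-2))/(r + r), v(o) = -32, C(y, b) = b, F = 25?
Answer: 23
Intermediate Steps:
J(r) = -1 (J(r) = (-2*r)/((2*r)) = (-2*r)*(1/(2*r)) = -1)
x = 55 (x = 7 - (25*(-1) - 23) = 7 - (-25 - 23) = 7 - 1*(-48) = 7 + 48 = 55)
v(C(6, 0)) + x = -32 + 55 = 23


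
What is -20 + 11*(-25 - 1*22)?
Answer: -537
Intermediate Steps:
-20 + 11*(-25 - 1*22) = -20 + 11*(-25 - 22) = -20 + 11*(-47) = -20 - 517 = -537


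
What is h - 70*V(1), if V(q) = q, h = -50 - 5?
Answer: -125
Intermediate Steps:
h = -55
h - 70*V(1) = -55 - 70*1 = -55 - 70 = -125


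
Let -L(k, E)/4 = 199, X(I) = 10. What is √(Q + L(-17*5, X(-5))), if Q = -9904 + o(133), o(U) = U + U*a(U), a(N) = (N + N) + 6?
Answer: √25609 ≈ 160.03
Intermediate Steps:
a(N) = 6 + 2*N (a(N) = 2*N + 6 = 6 + 2*N)
L(k, E) = -796 (L(k, E) = -4*199 = -796)
o(U) = U + U*(6 + 2*U)
Q = 26405 (Q = -9904 + 133*(7 + 2*133) = -9904 + 133*(7 + 266) = -9904 + 133*273 = -9904 + 36309 = 26405)
√(Q + L(-17*5, X(-5))) = √(26405 - 796) = √25609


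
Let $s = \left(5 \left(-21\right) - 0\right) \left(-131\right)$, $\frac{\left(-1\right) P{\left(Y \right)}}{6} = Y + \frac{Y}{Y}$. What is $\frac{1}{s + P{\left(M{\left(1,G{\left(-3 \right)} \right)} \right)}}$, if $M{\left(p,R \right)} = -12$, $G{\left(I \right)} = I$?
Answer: $\frac{1}{13821} \approx 7.2354 \cdot 10^{-5}$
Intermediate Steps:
$P{\left(Y \right)} = -6 - 6 Y$ ($P{\left(Y \right)} = - 6 \left(Y + \frac{Y}{Y}\right) = - 6 \left(Y + 1\right) = - 6 \left(1 + Y\right) = -6 - 6 Y$)
$s = 13755$ ($s = \left(-105 + \left(4 - 4\right)\right) \left(-131\right) = \left(-105 + 0\right) \left(-131\right) = \left(-105\right) \left(-131\right) = 13755$)
$\frac{1}{s + P{\left(M{\left(1,G{\left(-3 \right)} \right)} \right)}} = \frac{1}{13755 - -66} = \frac{1}{13755 + \left(-6 + 72\right)} = \frac{1}{13755 + 66} = \frac{1}{13821}$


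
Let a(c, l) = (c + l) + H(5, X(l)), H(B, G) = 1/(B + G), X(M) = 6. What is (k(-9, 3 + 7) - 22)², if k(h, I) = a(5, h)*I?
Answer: 451584/121 ≈ 3732.1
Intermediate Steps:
a(c, l) = 1/11 + c + l (a(c, l) = (c + l) + 1/(5 + 6) = (c + l) + 1/11 = 1/11 + c + l)
k(h, I) = I*(56/11 + h) (k(h, I) = (1/11 + 5 + h)*I = (56/11 + h)*I = I*(56/11 + h))
(k(-9, 3 + 7) - 22)² = ((3 + 7)*(56 + 11*(-9))/11 - 22)² = ((1/11)*10*(56 - 99) - 22)² = ((1/11)*10*(-43) - 22)² = (-430/11 - 22)² = (-672/11)² = 451584/121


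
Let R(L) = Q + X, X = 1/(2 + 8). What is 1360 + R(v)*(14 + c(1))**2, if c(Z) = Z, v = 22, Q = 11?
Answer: 7715/2 ≈ 3857.5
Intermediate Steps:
X = 1/10 ≈ 0.10000
R(L) = 111/10 (R(L) = 11 + 1/10 = 111/10)
1360 + R(v)*(14 + c(1))**2 = 1360 + 111*(14 + 1)**2/10 = 1360 + (111/10)*15**2 = 1360 + (111/10)*225 = 1360 + 4995/2 = 7715/2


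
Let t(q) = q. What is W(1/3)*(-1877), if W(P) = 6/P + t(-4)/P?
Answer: -11262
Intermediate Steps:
W(P) = 2/P (W(P) = 6/P - 4/P = 2/P)
W(1/3)*(-1877) = (2/(1/3))*(-1877) = (2/(⅓))*(-1877) = (2*3)*(-1877) = 6*(-1877) = -11262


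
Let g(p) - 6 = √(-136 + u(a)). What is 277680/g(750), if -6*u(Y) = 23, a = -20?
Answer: 1999296/211 - 55536*I*√5034/211 ≈ 9475.3 - 18675.0*I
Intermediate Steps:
u(Y) = -23/6 (u(Y) = -⅙*23 = -23/6)
g(p) = 6 + I*√5034/6 (g(p) = 6 + √(-136 - 23/6) = 6 + √(-839/6) = 6 + I*√5034/6)
277680/g(750) = 277680/(6 + I*√5034/6)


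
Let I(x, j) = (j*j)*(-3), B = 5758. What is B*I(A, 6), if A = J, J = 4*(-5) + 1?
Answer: -621864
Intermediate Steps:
J = -19 (J = -20 + 1 = -19)
A = -19
I(x, j) = -3*j² (I(x, j) = j²*(-3) = -3*j²)
B*I(A, 6) = 5758*(-3*6²) = 5758*(-3*36) = 5758*(-108) = -621864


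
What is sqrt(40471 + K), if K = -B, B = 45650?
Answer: I*sqrt(5179) ≈ 71.965*I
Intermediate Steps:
K = -45650 (K = -1*45650 = -45650)
sqrt(40471 + K) = sqrt(40471 - 45650) = sqrt(-5179) = I*sqrt(5179)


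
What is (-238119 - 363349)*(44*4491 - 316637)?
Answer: 71594540444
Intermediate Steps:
(-238119 - 363349)*(44*4491 - 316637) = -601468*(197604 - 316637) = -601468*(-119033) = 71594540444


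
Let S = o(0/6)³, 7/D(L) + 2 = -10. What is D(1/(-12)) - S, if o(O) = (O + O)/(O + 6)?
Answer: -7/12 ≈ -0.58333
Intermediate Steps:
o(O) = 2*O/(6 + O) (o(O) = (2*O)/(6 + O) = 2*O/(6 + O))
D(L) = -7/12 (D(L) = 7/(-2 - 10) = 7/(-12) = 7*(-1/12) = -7/12)
S = 0 (S = (2*(0/6)/(6 + 0/6))³ = (2*(0*(⅙))/(6 + 0*(⅙)))³ = (2*0/(6 + 0))³ = (2*0/6)³ = (2*0*(⅙))³ = 0³ = 0)
D(1/(-12)) - S = -7/12 - 1*0 = -7/12 + 0 = -7/12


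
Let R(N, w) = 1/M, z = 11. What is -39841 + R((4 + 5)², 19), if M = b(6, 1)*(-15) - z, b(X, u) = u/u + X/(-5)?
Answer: -318729/8 ≈ -39841.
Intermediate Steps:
b(X, u) = 1 - X/5 (b(X, u) = 1 + X*(-⅕) = 1 - X/5)
M = -8 (M = (1 - ⅕*6)*(-15) - 1*11 = (1 - 6/5)*(-15) - 11 = -⅕*(-15) - 11 = 3 - 11 = -8)
R(N, w) = -⅛ (R(N, w) = 1/(-8) = -⅛)
-39841 + R((4 + 5)², 19) = -39841 - ⅛ = -318729/8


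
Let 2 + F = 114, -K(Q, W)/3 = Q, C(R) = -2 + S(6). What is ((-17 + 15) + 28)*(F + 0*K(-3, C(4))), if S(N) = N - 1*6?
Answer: 2912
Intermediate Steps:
S(N) = -6 + N (S(N) = N - 6 = -6 + N)
C(R) = -2 (C(R) = -2 + (-6 + 6) = -2 + 0 = -2)
K(Q, W) = -3*Q
F = 112 (F = -2 + 114 = 112)
((-17 + 15) + 28)*(F + 0*K(-3, C(4))) = ((-17 + 15) + 28)*(112 + 0*(-3*(-3))) = (-2 + 28)*(112 + 0*9) = 26*(112 + 0) = 26*112 = 2912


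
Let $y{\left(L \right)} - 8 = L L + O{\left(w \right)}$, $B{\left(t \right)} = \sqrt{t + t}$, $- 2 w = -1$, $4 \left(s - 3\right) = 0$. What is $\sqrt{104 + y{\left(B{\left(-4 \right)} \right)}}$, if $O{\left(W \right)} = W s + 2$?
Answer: $\frac{\sqrt{430}}{2} \approx 10.368$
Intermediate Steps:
$s = 3$ ($s = 3 + \frac{1}{4} \cdot 0 = 3 + 0 = 3$)
$w = \frac{1}{2}$ ($w = \left(- \frac{1}{2}\right) \left(-1\right) = \frac{1}{2} \approx 0.5$)
$B{\left(t \right)} = \sqrt{2} \sqrt{t}$ ($B{\left(t \right)} = \sqrt{2 t} = \sqrt{2} \sqrt{t}$)
$O{\left(W \right)} = 2 + 3 W$ ($O{\left(W \right)} = W 3 + 2 = 3 W + 2 = 2 + 3 W$)
$y{\left(L \right)} = \frac{23}{2} + L^{2}$ ($y{\left(L \right)} = 8 + \left(L L + \left(2 + 3 \cdot \frac{1}{2}\right)\right) = 8 + \left(L^{2} + \left(2 + \frac{3}{2}\right)\right) = 8 + \left(L^{2} + \frac{7}{2}\right) = 8 + \left(\frac{7}{2} + L^{2}\right) = \frac{23}{2} + L^{2}$)
$\sqrt{104 + y{\left(B{\left(-4 \right)} \right)}} = \sqrt{104 + \left(\frac{23}{2} + \left(\sqrt{2} \sqrt{-4}\right)^{2}\right)} = \sqrt{104 + \left(\frac{23}{2} + \left(\sqrt{2} \cdot 2 i\right)^{2}\right)} = \sqrt{104 + \left(\frac{23}{2} + \left(2 i \sqrt{2}\right)^{2}\right)} = \sqrt{104 + \left(\frac{23}{2} - 8\right)} = \sqrt{104 + \frac{7}{2}} = \sqrt{\frac{215}{2}} = \frac{\sqrt{430}}{2}$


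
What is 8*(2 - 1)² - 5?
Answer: 3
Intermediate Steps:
8*(2 - 1)² - 5 = 8*1² - 5 = 8*1 - 5 = 8 - 5 = 3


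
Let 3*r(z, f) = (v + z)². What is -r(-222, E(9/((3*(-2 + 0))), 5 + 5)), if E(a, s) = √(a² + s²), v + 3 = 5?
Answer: -48400/3 ≈ -16133.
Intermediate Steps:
v = 2 (v = -3 + 5 = 2)
r(z, f) = (2 + z)²/3
-r(-222, E(9/((3*(-2 + 0))), 5 + 5)) = -(2 - 222)²/3 = -(-220)²/3 = -48400/3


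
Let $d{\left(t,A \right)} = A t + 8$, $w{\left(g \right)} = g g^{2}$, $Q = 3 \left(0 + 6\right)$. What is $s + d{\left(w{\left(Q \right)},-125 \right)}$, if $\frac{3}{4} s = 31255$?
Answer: $- \frac{2061956}{3} \approx -6.8732 \cdot 10^{5}$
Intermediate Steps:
$Q = 18$ ($Q = 3 \cdot 6 = 18$)
$w{\left(g \right)} = g^{3}$
$s = \frac{125020}{3}$ ($s = \frac{4}{3} \cdot 31255 = \frac{125020}{3} \approx 41673.0$)
$d{\left(t,A \right)} = 8 + A t$
$s + d{\left(w{\left(Q \right)},-125 \right)} = \frac{125020}{3} + \left(8 - 125 \cdot 18^{3}\right) = \frac{125020}{3} + \left(8 - 729000\right) = \frac{125020}{3} - 728992 = - \frac{2061956}{3}$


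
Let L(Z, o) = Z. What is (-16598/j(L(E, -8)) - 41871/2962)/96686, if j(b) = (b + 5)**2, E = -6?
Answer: -49205147/286383932 ≈ -0.17182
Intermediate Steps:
j(b) = (5 + b)**2
(-16598/j(L(E, -8)) - 41871/2962)/96686 = (-16598/(5 - 6)**2 - 41871/2962)/96686 = (-16598/((-1)**2) - 41871*1/2962)*(1/96686) = (-16598/1 - 41871/2962)*(1/96686) = (-16598*1 - 41871/2962)*(1/96686) = (-16598 - 41871/2962)*(1/96686) = -49205147/2962*1/96686 = -49205147/286383932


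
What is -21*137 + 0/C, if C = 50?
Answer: -2877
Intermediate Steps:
-21*137 + 0/C = -21*137 + 0/50 = -2877 + 0*(1/50) = -2877 + 0 = -2877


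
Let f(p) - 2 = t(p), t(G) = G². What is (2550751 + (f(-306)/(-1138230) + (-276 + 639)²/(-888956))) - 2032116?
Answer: 262386765902326501/505918193940 ≈ 5.1864e+5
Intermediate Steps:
f(p) = 2 + p²
(2550751 + (f(-306)/(-1138230) + (-276 + 639)²/(-888956))) - 2032116 = (2550751 + ((2 + (-306)²)/(-1138230) + (-276 + 639)²/(-888956))) - 2032116 = (2550751 + ((2 + 93636)*(-1/1138230) + 363²*(-1/888956))) - 2032116 = (2550751 + (93638*(-1/1138230) + 131769*(-1/888956))) - 2032116 = (2550751 + (-46819/569115 - 131769/888956)) - 2032116 = (2550751 - 116611745399/505918193940) - 2032116 = 1290471222498903541/505918193940 - 2032116 = 262386765902326501/505918193940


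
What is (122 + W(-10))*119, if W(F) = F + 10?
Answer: 14518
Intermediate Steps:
W(F) = 10 + F
(122 + W(-10))*119 = (122 + (10 - 10))*119 = (122 + 0)*119 = 122*119 = 14518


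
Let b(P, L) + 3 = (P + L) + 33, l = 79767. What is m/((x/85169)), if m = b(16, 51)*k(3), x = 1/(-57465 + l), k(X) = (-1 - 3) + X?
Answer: -184245586686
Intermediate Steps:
b(P, L) = 30 + L + P (b(P, L) = -3 + ((P + L) + 33) = -3 + ((L + P) + 33) = -3 + (33 + L + P) = 30 + L + P)
k(X) = -4 + X
x = 1/22302 (x = 1/(-57465 + 79767) = 1/22302 ≈ 4.4839e-5)
m = -97 (m = (30 + 51 + 16)*(-4 + 3) = 97*(-1) = -97)
m/((x/85169)) = -97/((1/22302)/85169) = -97/((1/22302)*(1/85169)) = -97/1/1899439038 = -97*1899439038 = -184245586686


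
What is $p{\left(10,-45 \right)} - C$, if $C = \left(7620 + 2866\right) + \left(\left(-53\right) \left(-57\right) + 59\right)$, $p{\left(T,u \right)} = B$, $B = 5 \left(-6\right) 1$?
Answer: $-13596$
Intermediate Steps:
$B = -30$ ($B = \left(-30\right) 1 = -30$)
$p{\left(T,u \right)} = -30$
$C = 13566$ ($C = 10486 + \left(3021 + 59\right) = 10486 + 3080 = 13566$)
$p{\left(10,-45 \right)} - C = -30 - 13566 = -13596$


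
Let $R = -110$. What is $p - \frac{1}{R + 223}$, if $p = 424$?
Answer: $\frac{47911}{113} \approx 423.99$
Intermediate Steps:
$p - \frac{1}{R + 223} = 424 - \frac{1}{-110 + 223} = 424 - \frac{1}{113} = \frac{47911}{113}$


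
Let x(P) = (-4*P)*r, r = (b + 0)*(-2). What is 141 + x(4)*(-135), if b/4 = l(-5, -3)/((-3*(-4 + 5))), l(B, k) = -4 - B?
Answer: 5901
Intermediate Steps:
b = -4/3 (b = 4*((-4 - 1*(-5))/((-3*(-4 + 5)))) = 4*((-4 + 5)/((-3*1))) = 4*(1/(-3)) = 4*(1*(-⅓)) = 4*(-⅓) = -4/3 ≈ -1.3333)
r = 8/3 (r = (-4/3 + 0)*(-2) = -4/3*(-2) = 8/3 ≈ 2.6667)
x(P) = -32*P/3 (x(P) = -4*P*(8/3) = -32*P/3)
141 + x(4)*(-135) = 141 - 32/3*4*(-135) = 141 - 128/3*(-135) = 141 + 5760 = 5901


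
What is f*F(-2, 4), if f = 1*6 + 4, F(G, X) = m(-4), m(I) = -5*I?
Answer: 200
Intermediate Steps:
F(G, X) = 20 (F(G, X) = -5*(-4) = 20)
f = 10 (f = 6 + 4 = 10)
f*F(-2, 4) = 10*20 = 200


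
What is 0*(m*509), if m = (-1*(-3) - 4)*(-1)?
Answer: 0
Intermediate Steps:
m = 1 (m = (3 - 4)*(-1) = -1*(-1) = 1)
0*(m*509) = 0*(1*509) = 0*509 = 0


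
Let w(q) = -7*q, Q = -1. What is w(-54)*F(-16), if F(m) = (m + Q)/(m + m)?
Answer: 3213/16 ≈ 200.81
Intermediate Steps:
F(m) = (-1 + m)/(2*m) (F(m) = (m - 1)/(m + m) = (-1 + m)/((2*m)) = (-1 + m)*(1/(2*m)) = (-1 + m)/(2*m))
w(-54)*F(-16) = (-7*(-54))*((1/2)*(-1 - 16)/(-16)) = 378*((1/2)*(-1/16)*(-17)) = 378*(17/32) = 3213/16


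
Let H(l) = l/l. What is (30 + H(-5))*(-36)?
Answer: -1116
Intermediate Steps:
H(l) = 1
(30 + H(-5))*(-36) = (30 + 1)*(-36) = 31*(-36) = -1116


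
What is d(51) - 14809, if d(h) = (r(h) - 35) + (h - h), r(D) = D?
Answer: -14793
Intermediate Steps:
d(h) = -35 + h (d(h) = (h - 35) + (h - h) = (-35 + h) + 0 = -35 + h)
d(51) - 14809 = (-35 + 51) - 14809 = 16 - 14809 = -14793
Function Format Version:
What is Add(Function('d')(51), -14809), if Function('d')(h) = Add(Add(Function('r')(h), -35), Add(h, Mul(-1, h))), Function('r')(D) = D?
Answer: -14793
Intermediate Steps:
Function('d')(h) = Add(-35, h) (Function('d')(h) = Add(Add(h, -35), Add(h, Mul(-1, h))) = Add(Add(-35, h), 0) = Add(-35, h))
Add(Function('d')(51), -14809) = Add(Add(-35, 51), -14809) = Add(16, -14809) = -14793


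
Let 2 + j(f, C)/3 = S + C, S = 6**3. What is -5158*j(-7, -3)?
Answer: -3265014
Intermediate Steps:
S = 216
j(f, C) = 642 + 3*C (j(f, C) = -6 + 3*(216 + C) = -6 + (648 + 3*C) = 642 + 3*C)
-5158*j(-7, -3) = -5158*(642 + 3*(-3)) = -5158*(642 - 9) = -5158*633 = -3265014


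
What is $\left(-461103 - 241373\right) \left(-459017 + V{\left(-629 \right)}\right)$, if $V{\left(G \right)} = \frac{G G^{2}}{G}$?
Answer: $44520118976$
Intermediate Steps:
$V{\left(G \right)} = G^{2}$ ($V{\left(G \right)} = \frac{G^{3}}{G} = G^{2}$)
$\left(-461103 - 241373\right) \left(-459017 + V{\left(-629 \right)}\right) = \left(-461103 - 241373\right) \left(-459017 + \left(-629\right)^{2}\right) = - 702476 \left(-459017 + 395641\right) = \left(-702476\right) \left(-63376\right) = 44520118976$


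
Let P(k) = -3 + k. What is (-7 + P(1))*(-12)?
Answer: 108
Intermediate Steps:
(-7 + P(1))*(-12) = (-7 + (-3 + 1))*(-12) = (-7 - 2)*(-12) = -9*(-12) = 108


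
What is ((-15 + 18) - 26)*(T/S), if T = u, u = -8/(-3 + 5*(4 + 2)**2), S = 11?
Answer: 184/1947 ≈ 0.094504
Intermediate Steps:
u = -8/177 (u = -8/(-3 + 5*6**2) = -8/(-3 + 5*36) = -8/(-3 + 180) = -8/177 ≈ -0.045198)
T = -8/177 ≈ -0.045198
((-15 + 18) - 26)*(T/S) = ((-15 + 18) - 26)*(-8/177/11) = (3 - 26)*(-8/177*1/11) = -23*(-8/1947) = 184/1947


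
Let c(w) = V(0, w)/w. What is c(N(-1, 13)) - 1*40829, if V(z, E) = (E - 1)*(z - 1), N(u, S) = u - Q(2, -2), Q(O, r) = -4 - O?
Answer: -204149/5 ≈ -40830.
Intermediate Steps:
N(u, S) = 6 + u (N(u, S) = u - (-4 - 1*2) = u - (-4 - 2) = u - 1*(-6) = u + 6 = 6 + u)
V(z, E) = (-1 + E)*(-1 + z)
c(w) = (1 - w)/w (c(w) = (1 - w - 1*0 + w*0)/w = (1 - w + 0 + 0)/w = (1 - w)/w)
c(N(-1, 13)) - 1*40829 = (1 - (6 - 1))/(6 - 1) - 1*40829 = (1 - 1*5)/5 - 40829 = (1 - 5)/5 - 40829 = (⅕)*(-4) - 40829 = -⅘ - 40829 = -204149/5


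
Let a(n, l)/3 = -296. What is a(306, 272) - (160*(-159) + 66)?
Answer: 24486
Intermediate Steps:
a(n, l) = -888 (a(n, l) = 3*(-296) = -888)
a(306, 272) - (160*(-159) + 66) = -888 - (160*(-159) + 66) = -888 - (-25440 + 66) = -888 - 1*(-25374) = -888 + 25374 = 24486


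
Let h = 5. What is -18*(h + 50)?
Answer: -990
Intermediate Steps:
-18*(h + 50) = -18*(5 + 50) = -18*55 = -990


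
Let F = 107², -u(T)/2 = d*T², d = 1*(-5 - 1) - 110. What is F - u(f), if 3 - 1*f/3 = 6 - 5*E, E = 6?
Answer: -1510703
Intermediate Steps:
d = -116 (d = 1*(-6) - 110 = -6 - 110 = -116)
f = 81 (f = 9 - 3*(6 - 5*6) = 9 - 3*(6 - 30) = 9 - 3*(-24) = 9 + 72 = 81)
u(T) = 232*T² (u(T) = -(-232)*T² = 232*T²)
F = 11449
F - u(f) = 11449 - 232*81² = 11449 - 232*6561 = 11449 - 1*1522152 = 11449 - 1522152 = -1510703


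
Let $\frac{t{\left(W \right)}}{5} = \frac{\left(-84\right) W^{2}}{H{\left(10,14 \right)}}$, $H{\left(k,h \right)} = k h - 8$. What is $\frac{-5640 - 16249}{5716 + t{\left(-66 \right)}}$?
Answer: $\frac{21889}{8144} \approx 2.6877$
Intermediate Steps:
$H{\left(k,h \right)} = -8 + h k$ ($H{\left(k,h \right)} = h k - 8 = -8 + h k$)
$t{\left(W \right)} = - \frac{35 W^{2}}{11}$ ($t{\left(W \right)} = 5 \frac{\left(-84\right) W^{2}}{-8 + 14 \cdot 10} = 5 \frac{\left(-84\right) W^{2}}{-8 + 140} = 5 \frac{\left(-84\right) W^{2}}{132} = 5 - 84 W^{2} \cdot \frac{1}{132} = 5 \left(- \frac{7 W^{2}}{11}\right) = - \frac{35 W^{2}}{11}$)
$\frac{-5640 - 16249}{5716 + t{\left(-66 \right)}} = \frac{-5640 - 16249}{5716 - \frac{35 \left(-66\right)^{2}}{11}} = - \frac{21889}{5716 - 13860} = - \frac{21889}{-8144} = \left(-21889\right) \left(- \frac{1}{8144}\right) = \frac{21889}{8144}$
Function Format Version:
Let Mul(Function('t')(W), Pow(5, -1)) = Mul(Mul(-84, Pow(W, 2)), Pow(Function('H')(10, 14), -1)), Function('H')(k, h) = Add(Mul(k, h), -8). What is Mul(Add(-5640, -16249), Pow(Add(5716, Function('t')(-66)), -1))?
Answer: Rational(21889, 8144) ≈ 2.6877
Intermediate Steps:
Function('H')(k, h) = Add(-8, Mul(h, k)) (Function('H')(k, h) = Add(Mul(h, k), -8) = Add(-8, Mul(h, k)))
Function('t')(W) = Mul(Rational(-35, 11), Pow(W, 2)) (Function('t')(W) = Mul(5, Mul(Mul(-84, Pow(W, 2)), Pow(Add(-8, Mul(14, 10)), -1))) = Mul(5, Mul(Mul(-84, Pow(W, 2)), Pow(Add(-8, 140), -1))) = Mul(5, Mul(Mul(-84, Pow(W, 2)), Pow(132, -1))) = Mul(5, Mul(Mul(-84, Pow(W, 2)), Rational(1, 132))) = Mul(5, Mul(Rational(-7, 11), Pow(W, 2))) = Mul(Rational(-35, 11), Pow(W, 2)))
Mul(Add(-5640, -16249), Pow(Add(5716, Function('t')(-66)), -1)) = Mul(Add(-5640, -16249), Pow(Add(5716, Mul(Rational(-35, 11), Pow(-66, 2))), -1)) = Mul(-21889, Pow(Add(5716, Mul(Rational(-35, 11), 4356)), -1)) = Mul(-21889, Pow(Add(5716, -13860), -1)) = Mul(-21889, Pow(-8144, -1)) = Mul(-21889, Rational(-1, 8144)) = Rational(21889, 8144)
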